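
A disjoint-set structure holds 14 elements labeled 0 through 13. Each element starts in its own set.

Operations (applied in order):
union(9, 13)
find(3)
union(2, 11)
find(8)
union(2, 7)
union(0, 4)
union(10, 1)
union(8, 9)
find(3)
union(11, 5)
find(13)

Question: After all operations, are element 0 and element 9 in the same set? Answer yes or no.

Answer: no

Derivation:
Step 1: union(9, 13) -> merged; set of 9 now {9, 13}
Step 2: find(3) -> no change; set of 3 is {3}
Step 3: union(2, 11) -> merged; set of 2 now {2, 11}
Step 4: find(8) -> no change; set of 8 is {8}
Step 5: union(2, 7) -> merged; set of 2 now {2, 7, 11}
Step 6: union(0, 4) -> merged; set of 0 now {0, 4}
Step 7: union(10, 1) -> merged; set of 10 now {1, 10}
Step 8: union(8, 9) -> merged; set of 8 now {8, 9, 13}
Step 9: find(3) -> no change; set of 3 is {3}
Step 10: union(11, 5) -> merged; set of 11 now {2, 5, 7, 11}
Step 11: find(13) -> no change; set of 13 is {8, 9, 13}
Set of 0: {0, 4}; 9 is not a member.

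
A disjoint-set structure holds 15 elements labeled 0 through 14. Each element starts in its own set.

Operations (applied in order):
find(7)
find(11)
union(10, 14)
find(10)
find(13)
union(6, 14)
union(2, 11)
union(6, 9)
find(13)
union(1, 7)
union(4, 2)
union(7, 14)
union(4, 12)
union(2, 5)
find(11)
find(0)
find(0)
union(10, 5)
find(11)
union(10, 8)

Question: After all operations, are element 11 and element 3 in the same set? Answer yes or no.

Step 1: find(7) -> no change; set of 7 is {7}
Step 2: find(11) -> no change; set of 11 is {11}
Step 3: union(10, 14) -> merged; set of 10 now {10, 14}
Step 4: find(10) -> no change; set of 10 is {10, 14}
Step 5: find(13) -> no change; set of 13 is {13}
Step 6: union(6, 14) -> merged; set of 6 now {6, 10, 14}
Step 7: union(2, 11) -> merged; set of 2 now {2, 11}
Step 8: union(6, 9) -> merged; set of 6 now {6, 9, 10, 14}
Step 9: find(13) -> no change; set of 13 is {13}
Step 10: union(1, 7) -> merged; set of 1 now {1, 7}
Step 11: union(4, 2) -> merged; set of 4 now {2, 4, 11}
Step 12: union(7, 14) -> merged; set of 7 now {1, 6, 7, 9, 10, 14}
Step 13: union(4, 12) -> merged; set of 4 now {2, 4, 11, 12}
Step 14: union(2, 5) -> merged; set of 2 now {2, 4, 5, 11, 12}
Step 15: find(11) -> no change; set of 11 is {2, 4, 5, 11, 12}
Step 16: find(0) -> no change; set of 0 is {0}
Step 17: find(0) -> no change; set of 0 is {0}
Step 18: union(10, 5) -> merged; set of 10 now {1, 2, 4, 5, 6, 7, 9, 10, 11, 12, 14}
Step 19: find(11) -> no change; set of 11 is {1, 2, 4, 5, 6, 7, 9, 10, 11, 12, 14}
Step 20: union(10, 8) -> merged; set of 10 now {1, 2, 4, 5, 6, 7, 8, 9, 10, 11, 12, 14}
Set of 11: {1, 2, 4, 5, 6, 7, 8, 9, 10, 11, 12, 14}; 3 is not a member.

Answer: no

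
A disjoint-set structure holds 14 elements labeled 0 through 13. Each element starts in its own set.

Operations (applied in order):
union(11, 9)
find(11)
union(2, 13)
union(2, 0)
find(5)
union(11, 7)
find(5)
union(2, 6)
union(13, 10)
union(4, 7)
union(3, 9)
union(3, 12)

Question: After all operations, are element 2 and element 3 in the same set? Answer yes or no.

Answer: no

Derivation:
Step 1: union(11, 9) -> merged; set of 11 now {9, 11}
Step 2: find(11) -> no change; set of 11 is {9, 11}
Step 3: union(2, 13) -> merged; set of 2 now {2, 13}
Step 4: union(2, 0) -> merged; set of 2 now {0, 2, 13}
Step 5: find(5) -> no change; set of 5 is {5}
Step 6: union(11, 7) -> merged; set of 11 now {7, 9, 11}
Step 7: find(5) -> no change; set of 5 is {5}
Step 8: union(2, 6) -> merged; set of 2 now {0, 2, 6, 13}
Step 9: union(13, 10) -> merged; set of 13 now {0, 2, 6, 10, 13}
Step 10: union(4, 7) -> merged; set of 4 now {4, 7, 9, 11}
Step 11: union(3, 9) -> merged; set of 3 now {3, 4, 7, 9, 11}
Step 12: union(3, 12) -> merged; set of 3 now {3, 4, 7, 9, 11, 12}
Set of 2: {0, 2, 6, 10, 13}; 3 is not a member.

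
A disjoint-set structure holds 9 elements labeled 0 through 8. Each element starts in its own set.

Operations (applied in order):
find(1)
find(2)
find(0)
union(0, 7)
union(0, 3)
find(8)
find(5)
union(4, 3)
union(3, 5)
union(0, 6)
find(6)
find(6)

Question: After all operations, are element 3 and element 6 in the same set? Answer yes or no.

Step 1: find(1) -> no change; set of 1 is {1}
Step 2: find(2) -> no change; set of 2 is {2}
Step 3: find(0) -> no change; set of 0 is {0}
Step 4: union(0, 7) -> merged; set of 0 now {0, 7}
Step 5: union(0, 3) -> merged; set of 0 now {0, 3, 7}
Step 6: find(8) -> no change; set of 8 is {8}
Step 7: find(5) -> no change; set of 5 is {5}
Step 8: union(4, 3) -> merged; set of 4 now {0, 3, 4, 7}
Step 9: union(3, 5) -> merged; set of 3 now {0, 3, 4, 5, 7}
Step 10: union(0, 6) -> merged; set of 0 now {0, 3, 4, 5, 6, 7}
Step 11: find(6) -> no change; set of 6 is {0, 3, 4, 5, 6, 7}
Step 12: find(6) -> no change; set of 6 is {0, 3, 4, 5, 6, 7}
Set of 3: {0, 3, 4, 5, 6, 7}; 6 is a member.

Answer: yes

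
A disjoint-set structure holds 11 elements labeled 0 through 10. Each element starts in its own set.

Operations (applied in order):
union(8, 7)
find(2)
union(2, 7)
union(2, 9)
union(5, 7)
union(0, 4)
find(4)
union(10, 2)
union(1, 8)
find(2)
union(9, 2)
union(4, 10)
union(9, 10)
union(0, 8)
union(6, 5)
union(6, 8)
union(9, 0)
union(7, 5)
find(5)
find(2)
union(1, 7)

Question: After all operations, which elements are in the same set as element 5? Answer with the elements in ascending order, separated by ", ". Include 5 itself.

Answer: 0, 1, 2, 4, 5, 6, 7, 8, 9, 10

Derivation:
Step 1: union(8, 7) -> merged; set of 8 now {7, 8}
Step 2: find(2) -> no change; set of 2 is {2}
Step 3: union(2, 7) -> merged; set of 2 now {2, 7, 8}
Step 4: union(2, 9) -> merged; set of 2 now {2, 7, 8, 9}
Step 5: union(5, 7) -> merged; set of 5 now {2, 5, 7, 8, 9}
Step 6: union(0, 4) -> merged; set of 0 now {0, 4}
Step 7: find(4) -> no change; set of 4 is {0, 4}
Step 8: union(10, 2) -> merged; set of 10 now {2, 5, 7, 8, 9, 10}
Step 9: union(1, 8) -> merged; set of 1 now {1, 2, 5, 7, 8, 9, 10}
Step 10: find(2) -> no change; set of 2 is {1, 2, 5, 7, 8, 9, 10}
Step 11: union(9, 2) -> already same set; set of 9 now {1, 2, 5, 7, 8, 9, 10}
Step 12: union(4, 10) -> merged; set of 4 now {0, 1, 2, 4, 5, 7, 8, 9, 10}
Step 13: union(9, 10) -> already same set; set of 9 now {0, 1, 2, 4, 5, 7, 8, 9, 10}
Step 14: union(0, 8) -> already same set; set of 0 now {0, 1, 2, 4, 5, 7, 8, 9, 10}
Step 15: union(6, 5) -> merged; set of 6 now {0, 1, 2, 4, 5, 6, 7, 8, 9, 10}
Step 16: union(6, 8) -> already same set; set of 6 now {0, 1, 2, 4, 5, 6, 7, 8, 9, 10}
Step 17: union(9, 0) -> already same set; set of 9 now {0, 1, 2, 4, 5, 6, 7, 8, 9, 10}
Step 18: union(7, 5) -> already same set; set of 7 now {0, 1, 2, 4, 5, 6, 7, 8, 9, 10}
Step 19: find(5) -> no change; set of 5 is {0, 1, 2, 4, 5, 6, 7, 8, 9, 10}
Step 20: find(2) -> no change; set of 2 is {0, 1, 2, 4, 5, 6, 7, 8, 9, 10}
Step 21: union(1, 7) -> already same set; set of 1 now {0, 1, 2, 4, 5, 6, 7, 8, 9, 10}
Component of 5: {0, 1, 2, 4, 5, 6, 7, 8, 9, 10}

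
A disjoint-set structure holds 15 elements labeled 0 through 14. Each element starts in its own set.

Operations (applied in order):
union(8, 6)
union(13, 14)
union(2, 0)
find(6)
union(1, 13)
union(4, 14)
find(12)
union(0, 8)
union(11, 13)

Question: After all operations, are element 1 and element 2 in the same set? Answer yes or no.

Answer: no

Derivation:
Step 1: union(8, 6) -> merged; set of 8 now {6, 8}
Step 2: union(13, 14) -> merged; set of 13 now {13, 14}
Step 3: union(2, 0) -> merged; set of 2 now {0, 2}
Step 4: find(6) -> no change; set of 6 is {6, 8}
Step 5: union(1, 13) -> merged; set of 1 now {1, 13, 14}
Step 6: union(4, 14) -> merged; set of 4 now {1, 4, 13, 14}
Step 7: find(12) -> no change; set of 12 is {12}
Step 8: union(0, 8) -> merged; set of 0 now {0, 2, 6, 8}
Step 9: union(11, 13) -> merged; set of 11 now {1, 4, 11, 13, 14}
Set of 1: {1, 4, 11, 13, 14}; 2 is not a member.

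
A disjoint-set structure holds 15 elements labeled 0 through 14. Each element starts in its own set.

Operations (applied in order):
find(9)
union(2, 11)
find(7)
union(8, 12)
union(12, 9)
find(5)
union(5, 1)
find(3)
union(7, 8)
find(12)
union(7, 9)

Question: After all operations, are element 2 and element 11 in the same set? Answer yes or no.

Step 1: find(9) -> no change; set of 9 is {9}
Step 2: union(2, 11) -> merged; set of 2 now {2, 11}
Step 3: find(7) -> no change; set of 7 is {7}
Step 4: union(8, 12) -> merged; set of 8 now {8, 12}
Step 5: union(12, 9) -> merged; set of 12 now {8, 9, 12}
Step 6: find(5) -> no change; set of 5 is {5}
Step 7: union(5, 1) -> merged; set of 5 now {1, 5}
Step 8: find(3) -> no change; set of 3 is {3}
Step 9: union(7, 8) -> merged; set of 7 now {7, 8, 9, 12}
Step 10: find(12) -> no change; set of 12 is {7, 8, 9, 12}
Step 11: union(7, 9) -> already same set; set of 7 now {7, 8, 9, 12}
Set of 2: {2, 11}; 11 is a member.

Answer: yes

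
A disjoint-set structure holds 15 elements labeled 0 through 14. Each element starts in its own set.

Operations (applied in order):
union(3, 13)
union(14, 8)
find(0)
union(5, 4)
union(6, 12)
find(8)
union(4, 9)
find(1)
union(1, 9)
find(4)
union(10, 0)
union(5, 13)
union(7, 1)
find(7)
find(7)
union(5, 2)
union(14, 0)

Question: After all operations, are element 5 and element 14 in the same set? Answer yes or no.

Answer: no

Derivation:
Step 1: union(3, 13) -> merged; set of 3 now {3, 13}
Step 2: union(14, 8) -> merged; set of 14 now {8, 14}
Step 3: find(0) -> no change; set of 0 is {0}
Step 4: union(5, 4) -> merged; set of 5 now {4, 5}
Step 5: union(6, 12) -> merged; set of 6 now {6, 12}
Step 6: find(8) -> no change; set of 8 is {8, 14}
Step 7: union(4, 9) -> merged; set of 4 now {4, 5, 9}
Step 8: find(1) -> no change; set of 1 is {1}
Step 9: union(1, 9) -> merged; set of 1 now {1, 4, 5, 9}
Step 10: find(4) -> no change; set of 4 is {1, 4, 5, 9}
Step 11: union(10, 0) -> merged; set of 10 now {0, 10}
Step 12: union(5, 13) -> merged; set of 5 now {1, 3, 4, 5, 9, 13}
Step 13: union(7, 1) -> merged; set of 7 now {1, 3, 4, 5, 7, 9, 13}
Step 14: find(7) -> no change; set of 7 is {1, 3, 4, 5, 7, 9, 13}
Step 15: find(7) -> no change; set of 7 is {1, 3, 4, 5, 7, 9, 13}
Step 16: union(5, 2) -> merged; set of 5 now {1, 2, 3, 4, 5, 7, 9, 13}
Step 17: union(14, 0) -> merged; set of 14 now {0, 8, 10, 14}
Set of 5: {1, 2, 3, 4, 5, 7, 9, 13}; 14 is not a member.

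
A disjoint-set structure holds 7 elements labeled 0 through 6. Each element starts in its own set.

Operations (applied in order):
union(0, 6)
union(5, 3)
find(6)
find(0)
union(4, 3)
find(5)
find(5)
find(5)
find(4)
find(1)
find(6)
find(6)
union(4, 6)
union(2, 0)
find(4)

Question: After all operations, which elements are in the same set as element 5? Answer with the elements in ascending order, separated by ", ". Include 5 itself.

Answer: 0, 2, 3, 4, 5, 6

Derivation:
Step 1: union(0, 6) -> merged; set of 0 now {0, 6}
Step 2: union(5, 3) -> merged; set of 5 now {3, 5}
Step 3: find(6) -> no change; set of 6 is {0, 6}
Step 4: find(0) -> no change; set of 0 is {0, 6}
Step 5: union(4, 3) -> merged; set of 4 now {3, 4, 5}
Step 6: find(5) -> no change; set of 5 is {3, 4, 5}
Step 7: find(5) -> no change; set of 5 is {3, 4, 5}
Step 8: find(5) -> no change; set of 5 is {3, 4, 5}
Step 9: find(4) -> no change; set of 4 is {3, 4, 5}
Step 10: find(1) -> no change; set of 1 is {1}
Step 11: find(6) -> no change; set of 6 is {0, 6}
Step 12: find(6) -> no change; set of 6 is {0, 6}
Step 13: union(4, 6) -> merged; set of 4 now {0, 3, 4, 5, 6}
Step 14: union(2, 0) -> merged; set of 2 now {0, 2, 3, 4, 5, 6}
Step 15: find(4) -> no change; set of 4 is {0, 2, 3, 4, 5, 6}
Component of 5: {0, 2, 3, 4, 5, 6}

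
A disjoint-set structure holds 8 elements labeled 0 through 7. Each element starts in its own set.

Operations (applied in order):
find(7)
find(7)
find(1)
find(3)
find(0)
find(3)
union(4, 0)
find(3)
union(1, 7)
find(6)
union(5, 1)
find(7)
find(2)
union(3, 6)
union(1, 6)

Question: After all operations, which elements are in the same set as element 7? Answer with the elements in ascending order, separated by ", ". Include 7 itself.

Answer: 1, 3, 5, 6, 7

Derivation:
Step 1: find(7) -> no change; set of 7 is {7}
Step 2: find(7) -> no change; set of 7 is {7}
Step 3: find(1) -> no change; set of 1 is {1}
Step 4: find(3) -> no change; set of 3 is {3}
Step 5: find(0) -> no change; set of 0 is {0}
Step 6: find(3) -> no change; set of 3 is {3}
Step 7: union(4, 0) -> merged; set of 4 now {0, 4}
Step 8: find(3) -> no change; set of 3 is {3}
Step 9: union(1, 7) -> merged; set of 1 now {1, 7}
Step 10: find(6) -> no change; set of 6 is {6}
Step 11: union(5, 1) -> merged; set of 5 now {1, 5, 7}
Step 12: find(7) -> no change; set of 7 is {1, 5, 7}
Step 13: find(2) -> no change; set of 2 is {2}
Step 14: union(3, 6) -> merged; set of 3 now {3, 6}
Step 15: union(1, 6) -> merged; set of 1 now {1, 3, 5, 6, 7}
Component of 7: {1, 3, 5, 6, 7}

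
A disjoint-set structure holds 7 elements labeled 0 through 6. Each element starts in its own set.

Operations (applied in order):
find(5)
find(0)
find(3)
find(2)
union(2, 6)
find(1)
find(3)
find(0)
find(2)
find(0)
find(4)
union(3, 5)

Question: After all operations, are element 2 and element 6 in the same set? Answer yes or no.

Step 1: find(5) -> no change; set of 5 is {5}
Step 2: find(0) -> no change; set of 0 is {0}
Step 3: find(3) -> no change; set of 3 is {3}
Step 4: find(2) -> no change; set of 2 is {2}
Step 5: union(2, 6) -> merged; set of 2 now {2, 6}
Step 6: find(1) -> no change; set of 1 is {1}
Step 7: find(3) -> no change; set of 3 is {3}
Step 8: find(0) -> no change; set of 0 is {0}
Step 9: find(2) -> no change; set of 2 is {2, 6}
Step 10: find(0) -> no change; set of 0 is {0}
Step 11: find(4) -> no change; set of 4 is {4}
Step 12: union(3, 5) -> merged; set of 3 now {3, 5}
Set of 2: {2, 6}; 6 is a member.

Answer: yes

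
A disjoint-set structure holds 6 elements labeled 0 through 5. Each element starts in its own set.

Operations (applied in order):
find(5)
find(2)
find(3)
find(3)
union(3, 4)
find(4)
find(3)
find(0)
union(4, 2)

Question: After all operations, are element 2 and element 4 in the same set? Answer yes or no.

Answer: yes

Derivation:
Step 1: find(5) -> no change; set of 5 is {5}
Step 2: find(2) -> no change; set of 2 is {2}
Step 3: find(3) -> no change; set of 3 is {3}
Step 4: find(3) -> no change; set of 3 is {3}
Step 5: union(3, 4) -> merged; set of 3 now {3, 4}
Step 6: find(4) -> no change; set of 4 is {3, 4}
Step 7: find(3) -> no change; set of 3 is {3, 4}
Step 8: find(0) -> no change; set of 0 is {0}
Step 9: union(4, 2) -> merged; set of 4 now {2, 3, 4}
Set of 2: {2, 3, 4}; 4 is a member.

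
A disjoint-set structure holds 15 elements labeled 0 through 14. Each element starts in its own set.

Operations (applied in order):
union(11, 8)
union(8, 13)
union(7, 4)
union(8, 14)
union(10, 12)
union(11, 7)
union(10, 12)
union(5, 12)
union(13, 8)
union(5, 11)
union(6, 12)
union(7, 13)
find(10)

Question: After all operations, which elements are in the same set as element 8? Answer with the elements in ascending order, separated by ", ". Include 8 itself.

Step 1: union(11, 8) -> merged; set of 11 now {8, 11}
Step 2: union(8, 13) -> merged; set of 8 now {8, 11, 13}
Step 3: union(7, 4) -> merged; set of 7 now {4, 7}
Step 4: union(8, 14) -> merged; set of 8 now {8, 11, 13, 14}
Step 5: union(10, 12) -> merged; set of 10 now {10, 12}
Step 6: union(11, 7) -> merged; set of 11 now {4, 7, 8, 11, 13, 14}
Step 7: union(10, 12) -> already same set; set of 10 now {10, 12}
Step 8: union(5, 12) -> merged; set of 5 now {5, 10, 12}
Step 9: union(13, 8) -> already same set; set of 13 now {4, 7, 8, 11, 13, 14}
Step 10: union(5, 11) -> merged; set of 5 now {4, 5, 7, 8, 10, 11, 12, 13, 14}
Step 11: union(6, 12) -> merged; set of 6 now {4, 5, 6, 7, 8, 10, 11, 12, 13, 14}
Step 12: union(7, 13) -> already same set; set of 7 now {4, 5, 6, 7, 8, 10, 11, 12, 13, 14}
Step 13: find(10) -> no change; set of 10 is {4, 5, 6, 7, 8, 10, 11, 12, 13, 14}
Component of 8: {4, 5, 6, 7, 8, 10, 11, 12, 13, 14}

Answer: 4, 5, 6, 7, 8, 10, 11, 12, 13, 14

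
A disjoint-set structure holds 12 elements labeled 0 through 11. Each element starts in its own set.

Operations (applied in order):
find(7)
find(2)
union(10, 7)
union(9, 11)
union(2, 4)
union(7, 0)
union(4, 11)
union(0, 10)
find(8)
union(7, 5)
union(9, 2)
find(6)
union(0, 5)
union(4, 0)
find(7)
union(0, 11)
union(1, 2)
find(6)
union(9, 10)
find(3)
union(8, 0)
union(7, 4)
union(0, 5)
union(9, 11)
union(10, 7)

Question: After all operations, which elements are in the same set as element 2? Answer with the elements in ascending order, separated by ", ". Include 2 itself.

Step 1: find(7) -> no change; set of 7 is {7}
Step 2: find(2) -> no change; set of 2 is {2}
Step 3: union(10, 7) -> merged; set of 10 now {7, 10}
Step 4: union(9, 11) -> merged; set of 9 now {9, 11}
Step 5: union(2, 4) -> merged; set of 2 now {2, 4}
Step 6: union(7, 0) -> merged; set of 7 now {0, 7, 10}
Step 7: union(4, 11) -> merged; set of 4 now {2, 4, 9, 11}
Step 8: union(0, 10) -> already same set; set of 0 now {0, 7, 10}
Step 9: find(8) -> no change; set of 8 is {8}
Step 10: union(7, 5) -> merged; set of 7 now {0, 5, 7, 10}
Step 11: union(9, 2) -> already same set; set of 9 now {2, 4, 9, 11}
Step 12: find(6) -> no change; set of 6 is {6}
Step 13: union(0, 5) -> already same set; set of 0 now {0, 5, 7, 10}
Step 14: union(4, 0) -> merged; set of 4 now {0, 2, 4, 5, 7, 9, 10, 11}
Step 15: find(7) -> no change; set of 7 is {0, 2, 4, 5, 7, 9, 10, 11}
Step 16: union(0, 11) -> already same set; set of 0 now {0, 2, 4, 5, 7, 9, 10, 11}
Step 17: union(1, 2) -> merged; set of 1 now {0, 1, 2, 4, 5, 7, 9, 10, 11}
Step 18: find(6) -> no change; set of 6 is {6}
Step 19: union(9, 10) -> already same set; set of 9 now {0, 1, 2, 4, 5, 7, 9, 10, 11}
Step 20: find(3) -> no change; set of 3 is {3}
Step 21: union(8, 0) -> merged; set of 8 now {0, 1, 2, 4, 5, 7, 8, 9, 10, 11}
Step 22: union(7, 4) -> already same set; set of 7 now {0, 1, 2, 4, 5, 7, 8, 9, 10, 11}
Step 23: union(0, 5) -> already same set; set of 0 now {0, 1, 2, 4, 5, 7, 8, 9, 10, 11}
Step 24: union(9, 11) -> already same set; set of 9 now {0, 1, 2, 4, 5, 7, 8, 9, 10, 11}
Step 25: union(10, 7) -> already same set; set of 10 now {0, 1, 2, 4, 5, 7, 8, 9, 10, 11}
Component of 2: {0, 1, 2, 4, 5, 7, 8, 9, 10, 11}

Answer: 0, 1, 2, 4, 5, 7, 8, 9, 10, 11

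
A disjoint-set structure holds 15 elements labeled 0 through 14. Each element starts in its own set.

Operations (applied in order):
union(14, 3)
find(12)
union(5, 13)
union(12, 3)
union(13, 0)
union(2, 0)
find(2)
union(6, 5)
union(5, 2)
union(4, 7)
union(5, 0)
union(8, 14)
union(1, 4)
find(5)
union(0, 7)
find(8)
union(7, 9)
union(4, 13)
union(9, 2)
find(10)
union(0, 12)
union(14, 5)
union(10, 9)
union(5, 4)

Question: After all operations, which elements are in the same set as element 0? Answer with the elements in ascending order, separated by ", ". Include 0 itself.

Answer: 0, 1, 2, 3, 4, 5, 6, 7, 8, 9, 10, 12, 13, 14

Derivation:
Step 1: union(14, 3) -> merged; set of 14 now {3, 14}
Step 2: find(12) -> no change; set of 12 is {12}
Step 3: union(5, 13) -> merged; set of 5 now {5, 13}
Step 4: union(12, 3) -> merged; set of 12 now {3, 12, 14}
Step 5: union(13, 0) -> merged; set of 13 now {0, 5, 13}
Step 6: union(2, 0) -> merged; set of 2 now {0, 2, 5, 13}
Step 7: find(2) -> no change; set of 2 is {0, 2, 5, 13}
Step 8: union(6, 5) -> merged; set of 6 now {0, 2, 5, 6, 13}
Step 9: union(5, 2) -> already same set; set of 5 now {0, 2, 5, 6, 13}
Step 10: union(4, 7) -> merged; set of 4 now {4, 7}
Step 11: union(5, 0) -> already same set; set of 5 now {0, 2, 5, 6, 13}
Step 12: union(8, 14) -> merged; set of 8 now {3, 8, 12, 14}
Step 13: union(1, 4) -> merged; set of 1 now {1, 4, 7}
Step 14: find(5) -> no change; set of 5 is {0, 2, 5, 6, 13}
Step 15: union(0, 7) -> merged; set of 0 now {0, 1, 2, 4, 5, 6, 7, 13}
Step 16: find(8) -> no change; set of 8 is {3, 8, 12, 14}
Step 17: union(7, 9) -> merged; set of 7 now {0, 1, 2, 4, 5, 6, 7, 9, 13}
Step 18: union(4, 13) -> already same set; set of 4 now {0, 1, 2, 4, 5, 6, 7, 9, 13}
Step 19: union(9, 2) -> already same set; set of 9 now {0, 1, 2, 4, 5, 6, 7, 9, 13}
Step 20: find(10) -> no change; set of 10 is {10}
Step 21: union(0, 12) -> merged; set of 0 now {0, 1, 2, 3, 4, 5, 6, 7, 8, 9, 12, 13, 14}
Step 22: union(14, 5) -> already same set; set of 14 now {0, 1, 2, 3, 4, 5, 6, 7, 8, 9, 12, 13, 14}
Step 23: union(10, 9) -> merged; set of 10 now {0, 1, 2, 3, 4, 5, 6, 7, 8, 9, 10, 12, 13, 14}
Step 24: union(5, 4) -> already same set; set of 5 now {0, 1, 2, 3, 4, 5, 6, 7, 8, 9, 10, 12, 13, 14}
Component of 0: {0, 1, 2, 3, 4, 5, 6, 7, 8, 9, 10, 12, 13, 14}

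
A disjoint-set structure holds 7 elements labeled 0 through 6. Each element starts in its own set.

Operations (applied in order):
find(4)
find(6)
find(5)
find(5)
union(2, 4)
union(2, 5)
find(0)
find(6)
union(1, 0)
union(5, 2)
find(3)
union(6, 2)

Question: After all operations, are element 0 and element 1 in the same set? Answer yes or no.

Step 1: find(4) -> no change; set of 4 is {4}
Step 2: find(6) -> no change; set of 6 is {6}
Step 3: find(5) -> no change; set of 5 is {5}
Step 4: find(5) -> no change; set of 5 is {5}
Step 5: union(2, 4) -> merged; set of 2 now {2, 4}
Step 6: union(2, 5) -> merged; set of 2 now {2, 4, 5}
Step 7: find(0) -> no change; set of 0 is {0}
Step 8: find(6) -> no change; set of 6 is {6}
Step 9: union(1, 0) -> merged; set of 1 now {0, 1}
Step 10: union(5, 2) -> already same set; set of 5 now {2, 4, 5}
Step 11: find(3) -> no change; set of 3 is {3}
Step 12: union(6, 2) -> merged; set of 6 now {2, 4, 5, 6}
Set of 0: {0, 1}; 1 is a member.

Answer: yes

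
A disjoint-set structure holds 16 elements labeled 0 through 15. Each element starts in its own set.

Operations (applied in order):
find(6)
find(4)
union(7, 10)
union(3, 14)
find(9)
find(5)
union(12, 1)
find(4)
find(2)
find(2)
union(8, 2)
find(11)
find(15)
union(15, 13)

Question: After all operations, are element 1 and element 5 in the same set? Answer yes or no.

Step 1: find(6) -> no change; set of 6 is {6}
Step 2: find(4) -> no change; set of 4 is {4}
Step 3: union(7, 10) -> merged; set of 7 now {7, 10}
Step 4: union(3, 14) -> merged; set of 3 now {3, 14}
Step 5: find(9) -> no change; set of 9 is {9}
Step 6: find(5) -> no change; set of 5 is {5}
Step 7: union(12, 1) -> merged; set of 12 now {1, 12}
Step 8: find(4) -> no change; set of 4 is {4}
Step 9: find(2) -> no change; set of 2 is {2}
Step 10: find(2) -> no change; set of 2 is {2}
Step 11: union(8, 2) -> merged; set of 8 now {2, 8}
Step 12: find(11) -> no change; set of 11 is {11}
Step 13: find(15) -> no change; set of 15 is {15}
Step 14: union(15, 13) -> merged; set of 15 now {13, 15}
Set of 1: {1, 12}; 5 is not a member.

Answer: no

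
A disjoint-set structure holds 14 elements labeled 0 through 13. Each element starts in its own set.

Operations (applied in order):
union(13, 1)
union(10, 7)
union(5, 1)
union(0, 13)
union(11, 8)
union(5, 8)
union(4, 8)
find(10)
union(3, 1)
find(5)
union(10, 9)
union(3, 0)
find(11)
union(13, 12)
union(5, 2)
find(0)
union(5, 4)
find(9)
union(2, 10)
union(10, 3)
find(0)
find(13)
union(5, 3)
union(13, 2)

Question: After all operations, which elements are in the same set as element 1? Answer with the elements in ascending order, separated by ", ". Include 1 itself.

Step 1: union(13, 1) -> merged; set of 13 now {1, 13}
Step 2: union(10, 7) -> merged; set of 10 now {7, 10}
Step 3: union(5, 1) -> merged; set of 5 now {1, 5, 13}
Step 4: union(0, 13) -> merged; set of 0 now {0, 1, 5, 13}
Step 5: union(11, 8) -> merged; set of 11 now {8, 11}
Step 6: union(5, 8) -> merged; set of 5 now {0, 1, 5, 8, 11, 13}
Step 7: union(4, 8) -> merged; set of 4 now {0, 1, 4, 5, 8, 11, 13}
Step 8: find(10) -> no change; set of 10 is {7, 10}
Step 9: union(3, 1) -> merged; set of 3 now {0, 1, 3, 4, 5, 8, 11, 13}
Step 10: find(5) -> no change; set of 5 is {0, 1, 3, 4, 5, 8, 11, 13}
Step 11: union(10, 9) -> merged; set of 10 now {7, 9, 10}
Step 12: union(3, 0) -> already same set; set of 3 now {0, 1, 3, 4, 5, 8, 11, 13}
Step 13: find(11) -> no change; set of 11 is {0, 1, 3, 4, 5, 8, 11, 13}
Step 14: union(13, 12) -> merged; set of 13 now {0, 1, 3, 4, 5, 8, 11, 12, 13}
Step 15: union(5, 2) -> merged; set of 5 now {0, 1, 2, 3, 4, 5, 8, 11, 12, 13}
Step 16: find(0) -> no change; set of 0 is {0, 1, 2, 3, 4, 5, 8, 11, 12, 13}
Step 17: union(5, 4) -> already same set; set of 5 now {0, 1, 2, 3, 4, 5, 8, 11, 12, 13}
Step 18: find(9) -> no change; set of 9 is {7, 9, 10}
Step 19: union(2, 10) -> merged; set of 2 now {0, 1, 2, 3, 4, 5, 7, 8, 9, 10, 11, 12, 13}
Step 20: union(10, 3) -> already same set; set of 10 now {0, 1, 2, 3, 4, 5, 7, 8, 9, 10, 11, 12, 13}
Step 21: find(0) -> no change; set of 0 is {0, 1, 2, 3, 4, 5, 7, 8, 9, 10, 11, 12, 13}
Step 22: find(13) -> no change; set of 13 is {0, 1, 2, 3, 4, 5, 7, 8, 9, 10, 11, 12, 13}
Step 23: union(5, 3) -> already same set; set of 5 now {0, 1, 2, 3, 4, 5, 7, 8, 9, 10, 11, 12, 13}
Step 24: union(13, 2) -> already same set; set of 13 now {0, 1, 2, 3, 4, 5, 7, 8, 9, 10, 11, 12, 13}
Component of 1: {0, 1, 2, 3, 4, 5, 7, 8, 9, 10, 11, 12, 13}

Answer: 0, 1, 2, 3, 4, 5, 7, 8, 9, 10, 11, 12, 13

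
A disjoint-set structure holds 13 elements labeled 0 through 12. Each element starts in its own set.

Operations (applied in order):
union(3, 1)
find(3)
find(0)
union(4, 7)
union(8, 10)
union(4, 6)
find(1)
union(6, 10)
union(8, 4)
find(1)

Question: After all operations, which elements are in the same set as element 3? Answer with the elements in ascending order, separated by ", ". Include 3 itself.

Answer: 1, 3

Derivation:
Step 1: union(3, 1) -> merged; set of 3 now {1, 3}
Step 2: find(3) -> no change; set of 3 is {1, 3}
Step 3: find(0) -> no change; set of 0 is {0}
Step 4: union(4, 7) -> merged; set of 4 now {4, 7}
Step 5: union(8, 10) -> merged; set of 8 now {8, 10}
Step 6: union(4, 6) -> merged; set of 4 now {4, 6, 7}
Step 7: find(1) -> no change; set of 1 is {1, 3}
Step 8: union(6, 10) -> merged; set of 6 now {4, 6, 7, 8, 10}
Step 9: union(8, 4) -> already same set; set of 8 now {4, 6, 7, 8, 10}
Step 10: find(1) -> no change; set of 1 is {1, 3}
Component of 3: {1, 3}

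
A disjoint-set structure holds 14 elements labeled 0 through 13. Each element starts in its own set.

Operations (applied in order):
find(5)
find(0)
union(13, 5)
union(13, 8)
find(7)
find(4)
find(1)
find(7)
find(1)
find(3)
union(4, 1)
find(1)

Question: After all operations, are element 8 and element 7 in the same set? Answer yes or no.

Answer: no

Derivation:
Step 1: find(5) -> no change; set of 5 is {5}
Step 2: find(0) -> no change; set of 0 is {0}
Step 3: union(13, 5) -> merged; set of 13 now {5, 13}
Step 4: union(13, 8) -> merged; set of 13 now {5, 8, 13}
Step 5: find(7) -> no change; set of 7 is {7}
Step 6: find(4) -> no change; set of 4 is {4}
Step 7: find(1) -> no change; set of 1 is {1}
Step 8: find(7) -> no change; set of 7 is {7}
Step 9: find(1) -> no change; set of 1 is {1}
Step 10: find(3) -> no change; set of 3 is {3}
Step 11: union(4, 1) -> merged; set of 4 now {1, 4}
Step 12: find(1) -> no change; set of 1 is {1, 4}
Set of 8: {5, 8, 13}; 7 is not a member.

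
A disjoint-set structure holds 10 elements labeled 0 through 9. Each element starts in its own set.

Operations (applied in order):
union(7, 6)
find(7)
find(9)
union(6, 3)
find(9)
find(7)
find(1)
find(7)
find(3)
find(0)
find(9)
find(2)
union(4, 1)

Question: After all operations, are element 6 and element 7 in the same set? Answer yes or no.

Step 1: union(7, 6) -> merged; set of 7 now {6, 7}
Step 2: find(7) -> no change; set of 7 is {6, 7}
Step 3: find(9) -> no change; set of 9 is {9}
Step 4: union(6, 3) -> merged; set of 6 now {3, 6, 7}
Step 5: find(9) -> no change; set of 9 is {9}
Step 6: find(7) -> no change; set of 7 is {3, 6, 7}
Step 7: find(1) -> no change; set of 1 is {1}
Step 8: find(7) -> no change; set of 7 is {3, 6, 7}
Step 9: find(3) -> no change; set of 3 is {3, 6, 7}
Step 10: find(0) -> no change; set of 0 is {0}
Step 11: find(9) -> no change; set of 9 is {9}
Step 12: find(2) -> no change; set of 2 is {2}
Step 13: union(4, 1) -> merged; set of 4 now {1, 4}
Set of 6: {3, 6, 7}; 7 is a member.

Answer: yes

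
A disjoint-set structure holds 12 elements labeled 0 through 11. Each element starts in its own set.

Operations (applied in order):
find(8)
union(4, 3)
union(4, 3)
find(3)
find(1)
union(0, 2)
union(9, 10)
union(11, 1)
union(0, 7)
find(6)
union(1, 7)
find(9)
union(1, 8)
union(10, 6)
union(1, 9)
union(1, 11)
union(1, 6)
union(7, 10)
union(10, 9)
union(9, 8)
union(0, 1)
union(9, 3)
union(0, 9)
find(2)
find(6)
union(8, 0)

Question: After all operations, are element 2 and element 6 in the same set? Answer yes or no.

Answer: yes

Derivation:
Step 1: find(8) -> no change; set of 8 is {8}
Step 2: union(4, 3) -> merged; set of 4 now {3, 4}
Step 3: union(4, 3) -> already same set; set of 4 now {3, 4}
Step 4: find(3) -> no change; set of 3 is {3, 4}
Step 5: find(1) -> no change; set of 1 is {1}
Step 6: union(0, 2) -> merged; set of 0 now {0, 2}
Step 7: union(9, 10) -> merged; set of 9 now {9, 10}
Step 8: union(11, 1) -> merged; set of 11 now {1, 11}
Step 9: union(0, 7) -> merged; set of 0 now {0, 2, 7}
Step 10: find(6) -> no change; set of 6 is {6}
Step 11: union(1, 7) -> merged; set of 1 now {0, 1, 2, 7, 11}
Step 12: find(9) -> no change; set of 9 is {9, 10}
Step 13: union(1, 8) -> merged; set of 1 now {0, 1, 2, 7, 8, 11}
Step 14: union(10, 6) -> merged; set of 10 now {6, 9, 10}
Step 15: union(1, 9) -> merged; set of 1 now {0, 1, 2, 6, 7, 8, 9, 10, 11}
Step 16: union(1, 11) -> already same set; set of 1 now {0, 1, 2, 6, 7, 8, 9, 10, 11}
Step 17: union(1, 6) -> already same set; set of 1 now {0, 1, 2, 6, 7, 8, 9, 10, 11}
Step 18: union(7, 10) -> already same set; set of 7 now {0, 1, 2, 6, 7, 8, 9, 10, 11}
Step 19: union(10, 9) -> already same set; set of 10 now {0, 1, 2, 6, 7, 8, 9, 10, 11}
Step 20: union(9, 8) -> already same set; set of 9 now {0, 1, 2, 6, 7, 8, 9, 10, 11}
Step 21: union(0, 1) -> already same set; set of 0 now {0, 1, 2, 6, 7, 8, 9, 10, 11}
Step 22: union(9, 3) -> merged; set of 9 now {0, 1, 2, 3, 4, 6, 7, 8, 9, 10, 11}
Step 23: union(0, 9) -> already same set; set of 0 now {0, 1, 2, 3, 4, 6, 7, 8, 9, 10, 11}
Step 24: find(2) -> no change; set of 2 is {0, 1, 2, 3, 4, 6, 7, 8, 9, 10, 11}
Step 25: find(6) -> no change; set of 6 is {0, 1, 2, 3, 4, 6, 7, 8, 9, 10, 11}
Step 26: union(8, 0) -> already same set; set of 8 now {0, 1, 2, 3, 4, 6, 7, 8, 9, 10, 11}
Set of 2: {0, 1, 2, 3, 4, 6, 7, 8, 9, 10, 11}; 6 is a member.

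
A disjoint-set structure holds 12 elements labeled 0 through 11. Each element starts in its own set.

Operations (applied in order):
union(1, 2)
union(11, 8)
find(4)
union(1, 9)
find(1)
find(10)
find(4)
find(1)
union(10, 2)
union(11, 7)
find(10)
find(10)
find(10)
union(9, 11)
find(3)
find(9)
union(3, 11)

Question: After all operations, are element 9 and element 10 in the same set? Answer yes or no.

Step 1: union(1, 2) -> merged; set of 1 now {1, 2}
Step 2: union(11, 8) -> merged; set of 11 now {8, 11}
Step 3: find(4) -> no change; set of 4 is {4}
Step 4: union(1, 9) -> merged; set of 1 now {1, 2, 9}
Step 5: find(1) -> no change; set of 1 is {1, 2, 9}
Step 6: find(10) -> no change; set of 10 is {10}
Step 7: find(4) -> no change; set of 4 is {4}
Step 8: find(1) -> no change; set of 1 is {1, 2, 9}
Step 9: union(10, 2) -> merged; set of 10 now {1, 2, 9, 10}
Step 10: union(11, 7) -> merged; set of 11 now {7, 8, 11}
Step 11: find(10) -> no change; set of 10 is {1, 2, 9, 10}
Step 12: find(10) -> no change; set of 10 is {1, 2, 9, 10}
Step 13: find(10) -> no change; set of 10 is {1, 2, 9, 10}
Step 14: union(9, 11) -> merged; set of 9 now {1, 2, 7, 8, 9, 10, 11}
Step 15: find(3) -> no change; set of 3 is {3}
Step 16: find(9) -> no change; set of 9 is {1, 2, 7, 8, 9, 10, 11}
Step 17: union(3, 11) -> merged; set of 3 now {1, 2, 3, 7, 8, 9, 10, 11}
Set of 9: {1, 2, 3, 7, 8, 9, 10, 11}; 10 is a member.

Answer: yes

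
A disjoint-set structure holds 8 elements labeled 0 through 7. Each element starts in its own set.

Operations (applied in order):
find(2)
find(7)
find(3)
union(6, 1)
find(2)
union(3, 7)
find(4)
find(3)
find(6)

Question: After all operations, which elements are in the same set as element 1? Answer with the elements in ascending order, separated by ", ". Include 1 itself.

Step 1: find(2) -> no change; set of 2 is {2}
Step 2: find(7) -> no change; set of 7 is {7}
Step 3: find(3) -> no change; set of 3 is {3}
Step 4: union(6, 1) -> merged; set of 6 now {1, 6}
Step 5: find(2) -> no change; set of 2 is {2}
Step 6: union(3, 7) -> merged; set of 3 now {3, 7}
Step 7: find(4) -> no change; set of 4 is {4}
Step 8: find(3) -> no change; set of 3 is {3, 7}
Step 9: find(6) -> no change; set of 6 is {1, 6}
Component of 1: {1, 6}

Answer: 1, 6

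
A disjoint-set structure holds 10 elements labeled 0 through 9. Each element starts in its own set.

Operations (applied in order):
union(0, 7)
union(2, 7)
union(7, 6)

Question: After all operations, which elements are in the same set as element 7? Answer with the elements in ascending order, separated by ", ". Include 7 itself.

Answer: 0, 2, 6, 7

Derivation:
Step 1: union(0, 7) -> merged; set of 0 now {0, 7}
Step 2: union(2, 7) -> merged; set of 2 now {0, 2, 7}
Step 3: union(7, 6) -> merged; set of 7 now {0, 2, 6, 7}
Component of 7: {0, 2, 6, 7}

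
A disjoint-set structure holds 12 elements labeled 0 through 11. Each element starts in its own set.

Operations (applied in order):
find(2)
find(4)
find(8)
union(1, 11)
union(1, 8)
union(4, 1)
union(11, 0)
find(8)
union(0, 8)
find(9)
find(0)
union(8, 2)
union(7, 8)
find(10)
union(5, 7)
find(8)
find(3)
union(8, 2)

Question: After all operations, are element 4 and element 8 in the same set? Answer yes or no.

Answer: yes

Derivation:
Step 1: find(2) -> no change; set of 2 is {2}
Step 2: find(4) -> no change; set of 4 is {4}
Step 3: find(8) -> no change; set of 8 is {8}
Step 4: union(1, 11) -> merged; set of 1 now {1, 11}
Step 5: union(1, 8) -> merged; set of 1 now {1, 8, 11}
Step 6: union(4, 1) -> merged; set of 4 now {1, 4, 8, 11}
Step 7: union(11, 0) -> merged; set of 11 now {0, 1, 4, 8, 11}
Step 8: find(8) -> no change; set of 8 is {0, 1, 4, 8, 11}
Step 9: union(0, 8) -> already same set; set of 0 now {0, 1, 4, 8, 11}
Step 10: find(9) -> no change; set of 9 is {9}
Step 11: find(0) -> no change; set of 0 is {0, 1, 4, 8, 11}
Step 12: union(8, 2) -> merged; set of 8 now {0, 1, 2, 4, 8, 11}
Step 13: union(7, 8) -> merged; set of 7 now {0, 1, 2, 4, 7, 8, 11}
Step 14: find(10) -> no change; set of 10 is {10}
Step 15: union(5, 7) -> merged; set of 5 now {0, 1, 2, 4, 5, 7, 8, 11}
Step 16: find(8) -> no change; set of 8 is {0, 1, 2, 4, 5, 7, 8, 11}
Step 17: find(3) -> no change; set of 3 is {3}
Step 18: union(8, 2) -> already same set; set of 8 now {0, 1, 2, 4, 5, 7, 8, 11}
Set of 4: {0, 1, 2, 4, 5, 7, 8, 11}; 8 is a member.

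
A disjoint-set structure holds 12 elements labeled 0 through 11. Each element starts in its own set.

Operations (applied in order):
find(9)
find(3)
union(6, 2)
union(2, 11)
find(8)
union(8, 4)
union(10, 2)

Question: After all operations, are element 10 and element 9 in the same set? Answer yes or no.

Answer: no

Derivation:
Step 1: find(9) -> no change; set of 9 is {9}
Step 2: find(3) -> no change; set of 3 is {3}
Step 3: union(6, 2) -> merged; set of 6 now {2, 6}
Step 4: union(2, 11) -> merged; set of 2 now {2, 6, 11}
Step 5: find(8) -> no change; set of 8 is {8}
Step 6: union(8, 4) -> merged; set of 8 now {4, 8}
Step 7: union(10, 2) -> merged; set of 10 now {2, 6, 10, 11}
Set of 10: {2, 6, 10, 11}; 9 is not a member.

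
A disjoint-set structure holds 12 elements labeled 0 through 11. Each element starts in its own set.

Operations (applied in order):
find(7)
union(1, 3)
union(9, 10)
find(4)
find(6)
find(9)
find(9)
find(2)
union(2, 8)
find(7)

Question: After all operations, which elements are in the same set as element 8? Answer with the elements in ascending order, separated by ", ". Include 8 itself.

Step 1: find(7) -> no change; set of 7 is {7}
Step 2: union(1, 3) -> merged; set of 1 now {1, 3}
Step 3: union(9, 10) -> merged; set of 9 now {9, 10}
Step 4: find(4) -> no change; set of 4 is {4}
Step 5: find(6) -> no change; set of 6 is {6}
Step 6: find(9) -> no change; set of 9 is {9, 10}
Step 7: find(9) -> no change; set of 9 is {9, 10}
Step 8: find(2) -> no change; set of 2 is {2}
Step 9: union(2, 8) -> merged; set of 2 now {2, 8}
Step 10: find(7) -> no change; set of 7 is {7}
Component of 8: {2, 8}

Answer: 2, 8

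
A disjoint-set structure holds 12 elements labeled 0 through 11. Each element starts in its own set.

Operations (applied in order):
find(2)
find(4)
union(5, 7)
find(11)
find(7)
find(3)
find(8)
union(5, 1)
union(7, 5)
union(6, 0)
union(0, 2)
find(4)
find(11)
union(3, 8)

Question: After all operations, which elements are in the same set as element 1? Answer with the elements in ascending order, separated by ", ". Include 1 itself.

Answer: 1, 5, 7

Derivation:
Step 1: find(2) -> no change; set of 2 is {2}
Step 2: find(4) -> no change; set of 4 is {4}
Step 3: union(5, 7) -> merged; set of 5 now {5, 7}
Step 4: find(11) -> no change; set of 11 is {11}
Step 5: find(7) -> no change; set of 7 is {5, 7}
Step 6: find(3) -> no change; set of 3 is {3}
Step 7: find(8) -> no change; set of 8 is {8}
Step 8: union(5, 1) -> merged; set of 5 now {1, 5, 7}
Step 9: union(7, 5) -> already same set; set of 7 now {1, 5, 7}
Step 10: union(6, 0) -> merged; set of 6 now {0, 6}
Step 11: union(0, 2) -> merged; set of 0 now {0, 2, 6}
Step 12: find(4) -> no change; set of 4 is {4}
Step 13: find(11) -> no change; set of 11 is {11}
Step 14: union(3, 8) -> merged; set of 3 now {3, 8}
Component of 1: {1, 5, 7}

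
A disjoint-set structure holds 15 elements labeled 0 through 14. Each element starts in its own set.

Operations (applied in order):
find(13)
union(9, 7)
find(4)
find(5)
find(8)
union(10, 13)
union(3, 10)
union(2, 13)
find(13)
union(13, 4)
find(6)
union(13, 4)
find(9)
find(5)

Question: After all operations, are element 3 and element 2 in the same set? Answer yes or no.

Answer: yes

Derivation:
Step 1: find(13) -> no change; set of 13 is {13}
Step 2: union(9, 7) -> merged; set of 9 now {7, 9}
Step 3: find(4) -> no change; set of 4 is {4}
Step 4: find(5) -> no change; set of 5 is {5}
Step 5: find(8) -> no change; set of 8 is {8}
Step 6: union(10, 13) -> merged; set of 10 now {10, 13}
Step 7: union(3, 10) -> merged; set of 3 now {3, 10, 13}
Step 8: union(2, 13) -> merged; set of 2 now {2, 3, 10, 13}
Step 9: find(13) -> no change; set of 13 is {2, 3, 10, 13}
Step 10: union(13, 4) -> merged; set of 13 now {2, 3, 4, 10, 13}
Step 11: find(6) -> no change; set of 6 is {6}
Step 12: union(13, 4) -> already same set; set of 13 now {2, 3, 4, 10, 13}
Step 13: find(9) -> no change; set of 9 is {7, 9}
Step 14: find(5) -> no change; set of 5 is {5}
Set of 3: {2, 3, 4, 10, 13}; 2 is a member.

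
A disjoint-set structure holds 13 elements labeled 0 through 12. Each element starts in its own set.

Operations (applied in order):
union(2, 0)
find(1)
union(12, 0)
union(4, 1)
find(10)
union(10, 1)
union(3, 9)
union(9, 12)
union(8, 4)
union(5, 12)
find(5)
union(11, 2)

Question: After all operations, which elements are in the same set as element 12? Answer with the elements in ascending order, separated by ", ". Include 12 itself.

Answer: 0, 2, 3, 5, 9, 11, 12

Derivation:
Step 1: union(2, 0) -> merged; set of 2 now {0, 2}
Step 2: find(1) -> no change; set of 1 is {1}
Step 3: union(12, 0) -> merged; set of 12 now {0, 2, 12}
Step 4: union(4, 1) -> merged; set of 4 now {1, 4}
Step 5: find(10) -> no change; set of 10 is {10}
Step 6: union(10, 1) -> merged; set of 10 now {1, 4, 10}
Step 7: union(3, 9) -> merged; set of 3 now {3, 9}
Step 8: union(9, 12) -> merged; set of 9 now {0, 2, 3, 9, 12}
Step 9: union(8, 4) -> merged; set of 8 now {1, 4, 8, 10}
Step 10: union(5, 12) -> merged; set of 5 now {0, 2, 3, 5, 9, 12}
Step 11: find(5) -> no change; set of 5 is {0, 2, 3, 5, 9, 12}
Step 12: union(11, 2) -> merged; set of 11 now {0, 2, 3, 5, 9, 11, 12}
Component of 12: {0, 2, 3, 5, 9, 11, 12}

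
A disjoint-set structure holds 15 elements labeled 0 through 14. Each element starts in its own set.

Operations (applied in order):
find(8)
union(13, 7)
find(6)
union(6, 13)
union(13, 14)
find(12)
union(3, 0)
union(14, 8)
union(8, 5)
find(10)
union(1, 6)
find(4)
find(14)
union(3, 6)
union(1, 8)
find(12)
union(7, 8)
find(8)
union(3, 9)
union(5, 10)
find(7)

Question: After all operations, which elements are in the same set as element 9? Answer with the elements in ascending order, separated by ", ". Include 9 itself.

Answer: 0, 1, 3, 5, 6, 7, 8, 9, 10, 13, 14

Derivation:
Step 1: find(8) -> no change; set of 8 is {8}
Step 2: union(13, 7) -> merged; set of 13 now {7, 13}
Step 3: find(6) -> no change; set of 6 is {6}
Step 4: union(6, 13) -> merged; set of 6 now {6, 7, 13}
Step 5: union(13, 14) -> merged; set of 13 now {6, 7, 13, 14}
Step 6: find(12) -> no change; set of 12 is {12}
Step 7: union(3, 0) -> merged; set of 3 now {0, 3}
Step 8: union(14, 8) -> merged; set of 14 now {6, 7, 8, 13, 14}
Step 9: union(8, 5) -> merged; set of 8 now {5, 6, 7, 8, 13, 14}
Step 10: find(10) -> no change; set of 10 is {10}
Step 11: union(1, 6) -> merged; set of 1 now {1, 5, 6, 7, 8, 13, 14}
Step 12: find(4) -> no change; set of 4 is {4}
Step 13: find(14) -> no change; set of 14 is {1, 5, 6, 7, 8, 13, 14}
Step 14: union(3, 6) -> merged; set of 3 now {0, 1, 3, 5, 6, 7, 8, 13, 14}
Step 15: union(1, 8) -> already same set; set of 1 now {0, 1, 3, 5, 6, 7, 8, 13, 14}
Step 16: find(12) -> no change; set of 12 is {12}
Step 17: union(7, 8) -> already same set; set of 7 now {0, 1, 3, 5, 6, 7, 8, 13, 14}
Step 18: find(8) -> no change; set of 8 is {0, 1, 3, 5, 6, 7, 8, 13, 14}
Step 19: union(3, 9) -> merged; set of 3 now {0, 1, 3, 5, 6, 7, 8, 9, 13, 14}
Step 20: union(5, 10) -> merged; set of 5 now {0, 1, 3, 5, 6, 7, 8, 9, 10, 13, 14}
Step 21: find(7) -> no change; set of 7 is {0, 1, 3, 5, 6, 7, 8, 9, 10, 13, 14}
Component of 9: {0, 1, 3, 5, 6, 7, 8, 9, 10, 13, 14}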